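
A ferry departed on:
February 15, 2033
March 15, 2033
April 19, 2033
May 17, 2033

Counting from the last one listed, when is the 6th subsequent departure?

Gaps: 28, 35, 28 days — a mix of 28 and 35. Every date is a Tuesday.
Each is the 3rd Tuesday of its month.
June 2033 — 3rd Tuesday is June 21, 2033.
July 2033 — 3rd Tuesday is July 19, 2033.
August 2033 — 3rd Tuesday is August 16, 2033.
September 2033 — 3rd Tuesday is September 20, 2033.
3rd Tuesday of October 2033: October 18, 2033.
November 2033 — 3rd Tuesday is November 15, 2033.

November 15, 2033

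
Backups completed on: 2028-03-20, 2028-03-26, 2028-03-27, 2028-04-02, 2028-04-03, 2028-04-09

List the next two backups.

Gaps: 6, 1, 6, 1, 6 days — not constant, but cyclic with period 2.
The events fall on every Monday and Sunday.
Next Monday: 2028-04-10.
Next Sunday: 2028-04-16.

2028-04-10, 2028-04-16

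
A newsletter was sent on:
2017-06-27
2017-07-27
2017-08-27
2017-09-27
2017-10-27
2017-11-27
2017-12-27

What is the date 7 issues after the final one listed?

2018-07-27

The day-of-month is always 27 (30, 31, 31, 30, 31, 30 days between events).
So this recurs on the 27th of each month.
January 2018: 2018-01-27.
February 2018: 2018-02-27.
March 2018: 2018-03-27.
Next: April 2018 → 2018-04-27.
Next: May 2018 → 2018-05-27.
June 2018: 2018-06-27.
July 2018: 2018-07-27.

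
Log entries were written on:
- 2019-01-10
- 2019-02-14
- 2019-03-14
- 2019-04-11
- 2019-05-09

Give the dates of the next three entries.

2019-06-13, 2019-07-11, 2019-08-08

Gaps: 35, 28, 28, 28 days — a mix of 28 and 35. Every date is a Thursday.
Each is the 2nd Thursday of its month.
June 2019 — 2nd Thursday is 2019-06-13.
July 2019 — 2nd Thursday is 2019-07-11.
August 2019 — 2nd Thursday is 2019-08-08.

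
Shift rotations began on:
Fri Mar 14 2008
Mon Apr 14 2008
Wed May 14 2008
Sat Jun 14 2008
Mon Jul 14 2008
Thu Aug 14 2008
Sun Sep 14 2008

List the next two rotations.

Gaps: 31, 30, 31, 30, 31, 31 days — not constant. Every event is on the 14th of the month.
Pattern: the 14th of each month.
October 2008: Tue Oct 14 2008.
November 2008: Fri Nov 14 2008.

Tue Oct 14 2008, Fri Nov 14 2008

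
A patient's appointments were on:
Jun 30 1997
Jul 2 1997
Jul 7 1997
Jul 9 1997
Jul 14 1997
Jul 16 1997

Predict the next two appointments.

Every event lands on a Monday or Wednesday (gaps cycle 2, 5, 2, 5, 2).
So the schedule is: every Monday and Wednesday.
Next Monday: Jul 21 1997.
The following Wednesday is Jul 23 1997.

Jul 21 1997, Jul 23 1997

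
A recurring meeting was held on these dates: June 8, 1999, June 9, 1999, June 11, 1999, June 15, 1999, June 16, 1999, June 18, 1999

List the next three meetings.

The gap pattern 1, 2, 4, 1, 2 repeats every 3 events.
These are the Tuesdays, Wednesdays and Fridays of each week.
The following Tuesday is June 22, 1999.
The following Wednesday is June 23, 1999.
The following Friday is June 25, 1999.

June 22, 1999; June 23, 1999; June 25, 1999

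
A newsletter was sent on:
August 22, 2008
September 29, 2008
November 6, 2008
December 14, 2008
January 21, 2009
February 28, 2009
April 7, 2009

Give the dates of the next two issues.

May 15, 2009; June 22, 2009

Every event comes 38 days after the last (38, 38, 38, 38, 38, 38).
April 7, 2009 + 38 days = May 15, 2009.
May 15, 2009 + 38 days = June 22, 2009.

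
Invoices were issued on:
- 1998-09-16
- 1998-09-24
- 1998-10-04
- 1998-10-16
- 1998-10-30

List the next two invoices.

Gaps: 8, 10, 12, 14 days — each gap is 2 larger than the previous one.
Next gap: 16 days. 1998-10-30 + 16 days = 1998-11-15.
Next gap: 18 days. 1998-11-15 + 18 days = 1998-12-03.

1998-11-15, 1998-12-03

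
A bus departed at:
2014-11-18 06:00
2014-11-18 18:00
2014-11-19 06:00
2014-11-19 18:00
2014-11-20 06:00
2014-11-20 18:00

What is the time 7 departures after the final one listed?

The interval is a steady 12 hours (12, 12, 12, 12, 12).
2014-11-20 18:00 + 12 h = 2014-11-21 06:00.
2014-11-21 06:00 + 12 h = 2014-11-21 18:00.
2014-11-21 18:00 + 12 h = 2014-11-22 06:00.
2014-11-22 06:00 + 12 h = 2014-11-22 18:00.
2014-11-22 18:00 + 12 h = 2014-11-23 06:00.
2014-11-23 06:00 + 12 h = 2014-11-23 18:00.
2014-11-23 18:00 + 12 h = 2014-11-24 06:00.

2014-11-24 06:00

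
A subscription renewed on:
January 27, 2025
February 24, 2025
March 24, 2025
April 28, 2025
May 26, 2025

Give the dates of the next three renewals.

June 23, 2025; July 28, 2025; August 25, 2025

Gaps: 28, 28, 35, 28 days — a mix of 28 and 35. Every date is a Monday.
Each is the 4th Monday of its month.
June 2025 — 4th Monday is June 23, 2025.
July 2025 — 4th Monday is July 28, 2025.
August 2025 — 4th Monday is August 25, 2025.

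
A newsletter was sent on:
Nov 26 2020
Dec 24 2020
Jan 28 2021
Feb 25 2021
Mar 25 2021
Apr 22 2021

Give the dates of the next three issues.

May 27 2021, Jun 24 2021, Jul 22 2021

Gaps: 28, 35, 28, 28, 28 days — a mix of 28 and 35. Every date is a Thursday.
Each is the 4th Thursday of its month.
4th Thursday of May 2021: May 27 2021.
4th Thursday of June 2021: Jun 24 2021.
July 2021 — 4th Thursday is Jul 22 2021.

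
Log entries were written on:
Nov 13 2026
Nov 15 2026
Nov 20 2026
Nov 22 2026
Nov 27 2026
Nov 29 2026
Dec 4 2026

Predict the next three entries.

Every event lands on a Friday or Sunday (gaps cycle 2, 5, 2, 5, 2, 5).
So the schedule is: every Friday and Sunday.
The following Sunday is Dec 6 2026.
The following Friday is Dec 11 2026.
Next Sunday: Dec 13 2026.

Dec 6 2026, Dec 11 2026, Dec 13 2026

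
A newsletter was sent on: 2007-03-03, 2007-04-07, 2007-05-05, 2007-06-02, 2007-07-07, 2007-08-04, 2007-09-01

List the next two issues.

All dates are Saturdays, 35, 28, 28, 35, 28, 28 days apart.
Specifically, the 1st Saturday of each month.
October 2007 — 1st Saturday is 2007-10-06.
1st Saturday of November 2007: 2007-11-03.

2007-10-06, 2007-11-03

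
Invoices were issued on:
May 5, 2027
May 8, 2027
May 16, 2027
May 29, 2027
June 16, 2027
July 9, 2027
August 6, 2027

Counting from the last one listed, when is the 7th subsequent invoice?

The spacing grows by 5 each time: 3, 8, 13, 18, 23, 28 days.
Next gap: 33 days. August 6, 2027 + 33 days = September 8, 2027.
Next gap: 38 days. September 8, 2027 + 38 days = October 16, 2027.
Next gap: 43 days. October 16, 2027 + 43 days = November 28, 2027.
Next gap: 48 days. November 28, 2027 + 48 days = January 15, 2028.
Next gap: 53 days. January 15, 2028 + 53 days = March 8, 2028.
Next gap: 58 days. March 8, 2028 + 58 days = May 5, 2028.
Next gap: 63 days. May 5, 2028 + 63 days = July 7, 2028.

July 7, 2028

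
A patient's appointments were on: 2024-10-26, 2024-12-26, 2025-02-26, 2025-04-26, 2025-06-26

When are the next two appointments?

Gaps: 61, 62, 59, 61 days — not constant. Every event is on the 26th of the month.
Pattern: the 26th of every 2 months.
Next: August 2025 → 2025-08-26.
October 2025: 2025-10-26.

2025-08-26, 2025-10-26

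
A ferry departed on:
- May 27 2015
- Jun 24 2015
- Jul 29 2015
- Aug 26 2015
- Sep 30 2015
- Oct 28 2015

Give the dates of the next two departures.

Nov 25 2015, Dec 30 2015

These are Wednesdays with 28, 35, 28, 35, 28-day gaps.
Each is the final Wednesday of its month — Jul 29 2015 is past the 28th, so '4th Wednesday' doesn't fit.
Last Wednesday of November 2015: Nov 25 2015.
December 2015 ends with Wednesday Dec 30 2015.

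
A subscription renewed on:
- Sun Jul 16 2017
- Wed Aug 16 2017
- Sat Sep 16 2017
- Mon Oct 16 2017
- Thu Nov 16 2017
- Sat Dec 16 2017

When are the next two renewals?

Tue Jan 16 2018, Fri Feb 16 2018

The day-of-month is always 16 (31, 31, 30, 31, 30 days between events).
So this recurs on the 16th of each month.
Next: January 2018 → Tue Jan 16 2018.
February 2018: Fri Feb 16 2018.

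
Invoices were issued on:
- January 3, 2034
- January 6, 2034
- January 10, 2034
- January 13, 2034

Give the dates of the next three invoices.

Every event lands on a Tuesday or Friday (gaps cycle 3, 4, 3).
So the schedule is: every Tuesday and Friday.
The following Tuesday is January 17, 2034.
Next Friday: January 20, 2034.
The following Tuesday is January 24, 2034.

January 17, 2034; January 20, 2034; January 24, 2034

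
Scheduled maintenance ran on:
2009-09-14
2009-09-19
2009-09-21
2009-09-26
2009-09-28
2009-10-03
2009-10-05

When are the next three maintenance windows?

2009-10-10, 2009-10-12, 2009-10-17

Gaps: 5, 2, 5, 2, 5, 2 days — not constant, but cyclic with period 2.
The events fall on every Monday and Saturday.
Next Saturday: 2009-10-10.
Next Monday: 2009-10-12.
The following Saturday is 2009-10-17.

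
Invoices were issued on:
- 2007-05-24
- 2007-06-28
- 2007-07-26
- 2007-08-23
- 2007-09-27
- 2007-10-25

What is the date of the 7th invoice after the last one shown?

2008-05-22

All dates are Thursdays, 35, 28, 28, 35, 28 days apart.
Specifically, the 4th Thursday of each month.
4th Thursday of November 2007: 2007-11-22.
4th Thursday of December 2007: 2007-12-27.
4th Thursday of January 2008: 2008-01-24.
February 2008 — 4th Thursday is 2008-02-28.
4th Thursday of March 2008: 2008-03-27.
4th Thursday of April 2008: 2008-04-24.
4th Thursday of May 2008: 2008-05-22.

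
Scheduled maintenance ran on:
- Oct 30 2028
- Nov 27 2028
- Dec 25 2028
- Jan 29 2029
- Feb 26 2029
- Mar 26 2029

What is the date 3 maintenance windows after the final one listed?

Jun 25 2029

These are Mondays with 28, 28, 35, 28, 28-day gaps.
Each is the final Monday of its month — Oct 30 2028 is past the 28th, so '4th Monday' doesn't fit.
Last Monday of April 2029: Apr 30 2029.
Last Monday of May 2029: May 28 2029.
June 2029 ends with Monday Jun 25 2029.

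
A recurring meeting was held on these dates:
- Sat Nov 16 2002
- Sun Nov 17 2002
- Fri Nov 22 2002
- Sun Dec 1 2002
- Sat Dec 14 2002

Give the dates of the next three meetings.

Intervals are 1, 5, 9, 13 days — an arithmetic progression with common difference 4.
Next gap: 17 days. Sat Dec 14 2002 + 17 days = Tue Dec 31 2002.
Next gap: 21 days. Tue Dec 31 2002 + 21 days = Tue Jan 21 2003.
Next gap: 25 days. Tue Jan 21 2003 + 25 days = Sat Feb 15 2003.

Tue Dec 31 2002, Tue Jan 21 2003, Sat Feb 15 2003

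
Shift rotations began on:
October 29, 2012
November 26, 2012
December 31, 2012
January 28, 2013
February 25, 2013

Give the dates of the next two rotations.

March 25, 2013; April 29, 2013

All Mondays; the gaps (28, 35, 28, 28) vary with month length.
This is the last Monday of each month.
Last Monday of March 2013: March 25, 2013.
Last Monday of April 2013: April 29, 2013.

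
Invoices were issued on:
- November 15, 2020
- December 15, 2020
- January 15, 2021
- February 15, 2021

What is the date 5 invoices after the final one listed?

Gaps: 30, 31, 31 days — not constant. Every event is on the 15th of the month.
Pattern: the 15th of each month.
March 2021: March 15, 2021.
Next: April 2021 → April 15, 2021.
Next: May 2021 → May 15, 2021.
June 2021: June 15, 2021.
July 2021: July 15, 2021.

July 15, 2021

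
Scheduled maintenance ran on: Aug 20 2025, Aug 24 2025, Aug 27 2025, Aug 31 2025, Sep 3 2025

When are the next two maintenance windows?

Every event lands on a Wednesday or Sunday (gaps cycle 4, 3, 4, 3).
So the schedule is: every Wednesday and Sunday.
The following Sunday is Sep 7 2025.
The following Wednesday is Sep 10 2025.

Sep 7 2025, Sep 10 2025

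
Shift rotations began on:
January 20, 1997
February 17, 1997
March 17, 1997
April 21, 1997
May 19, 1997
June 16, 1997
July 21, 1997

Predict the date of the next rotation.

All dates are Mondays, 28, 28, 35, 28, 28, 35 days apart.
Specifically, the 3rd Monday of each month.
August 1997 — 3rd Monday is August 18, 1997.

August 18, 1997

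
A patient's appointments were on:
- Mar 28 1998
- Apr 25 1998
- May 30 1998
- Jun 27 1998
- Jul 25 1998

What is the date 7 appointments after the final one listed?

These are Saturdays with 28, 35, 28, 28-day gaps.
Each is the final Saturday of its month — May 30 1998 is past the 28th, so '4th Saturday' doesn't fit.
August 1998 ends with Saturday Aug 29 1998.
Last Saturday of September 1998: Sep 26 1998.
Last Saturday of October 1998: Oct 31 1998.
Last Saturday of November 1998: Nov 28 1998.
December 1998 ends with Saturday Dec 26 1998.
January 1999 ends with Saturday Jan 30 1999.
February 1999 ends with Saturday Feb 27 1999.

Feb 27 1999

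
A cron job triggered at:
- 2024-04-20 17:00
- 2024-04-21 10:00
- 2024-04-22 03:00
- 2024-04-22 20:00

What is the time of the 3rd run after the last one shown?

2024-04-24 23:00

The interval is a steady 17 hours (17, 17, 17).
2024-04-22 20:00 + 17 h = 2024-04-23 13:00.
2024-04-23 13:00 + 17 h = 2024-04-24 06:00.
2024-04-24 06:00 + 17 h = 2024-04-24 23:00.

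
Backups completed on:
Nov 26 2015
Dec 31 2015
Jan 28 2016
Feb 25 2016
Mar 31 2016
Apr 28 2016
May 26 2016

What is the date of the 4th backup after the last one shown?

All Thursdays; the gaps (35, 28, 28, 35, 28, 28) vary with month length.
This is the last Thursday of each month.
June 2016 ends with Thursday Jun 30 2016.
Last Thursday of July 2016: Jul 28 2016.
Last Thursday of August 2016: Aug 25 2016.
September 2016 ends with Thursday Sep 29 2016.

Sep 29 2016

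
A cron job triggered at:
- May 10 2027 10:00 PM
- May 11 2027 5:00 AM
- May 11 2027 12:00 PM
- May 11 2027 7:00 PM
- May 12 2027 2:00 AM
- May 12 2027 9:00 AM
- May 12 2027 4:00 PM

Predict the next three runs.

Gaps: 7, 7, 7, 7, 7, 7 hours — each event is 7 hours after the previous one.
May 12 2027 4:00 PM + 7 h = May 12 2027 11:00 PM.
May 12 2027 11:00 PM + 7 h = May 13 2027 6:00 AM.
May 13 2027 6:00 AM + 7 h = May 13 2027 1:00 PM.

May 12 2027 11:00 PM, May 13 2027 6:00 AM, May 13 2027 1:00 PM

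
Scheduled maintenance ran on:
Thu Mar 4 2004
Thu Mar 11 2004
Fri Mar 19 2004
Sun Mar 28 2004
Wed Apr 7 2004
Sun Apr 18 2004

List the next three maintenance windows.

Gaps: 7, 8, 9, 10, 11 days — each gap is 1 larger than the previous one.
Next gap: 12 days. Sun Apr 18 2004 + 12 days = Fri Apr 30 2004.
Next gap: 13 days. Fri Apr 30 2004 + 13 days = Thu May 13 2004.
Next gap: 14 days. Thu May 13 2004 + 14 days = Thu May 27 2004.

Fri Apr 30 2004, Thu May 13 2004, Thu May 27 2004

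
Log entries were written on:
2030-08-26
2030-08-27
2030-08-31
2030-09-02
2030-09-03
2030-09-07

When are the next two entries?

Gaps: 1, 4, 2, 1, 4 days — not constant, but cyclic with period 3.
The events fall on every Monday, Tuesday and Saturday.
Next Monday: 2030-09-09.
Next Tuesday: 2030-09-10.

2030-09-09, 2030-09-10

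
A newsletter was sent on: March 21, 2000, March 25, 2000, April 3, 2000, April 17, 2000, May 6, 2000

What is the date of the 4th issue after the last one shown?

The spacing grows by 5 each time: 4, 9, 14, 19 days.
Next gap: 24 days. May 6, 2000 + 24 days = May 30, 2000.
Next gap: 29 days. May 30, 2000 + 29 days = June 28, 2000.
Next gap: 34 days. June 28, 2000 + 34 days = August 1, 2000.
Next gap: 39 days. August 1, 2000 + 39 days = September 9, 2000.

September 9, 2000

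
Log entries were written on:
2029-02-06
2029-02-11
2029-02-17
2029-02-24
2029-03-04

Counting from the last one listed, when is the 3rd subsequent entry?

Gaps: 5, 6, 7, 8 days — each gap is 1 larger than the previous one.
Next gap: 9 days. 2029-03-04 + 9 days = 2029-03-13.
Next gap: 10 days. 2029-03-13 + 10 days = 2029-03-23.
Next gap: 11 days. 2029-03-23 + 11 days = 2029-04-03.

2029-04-03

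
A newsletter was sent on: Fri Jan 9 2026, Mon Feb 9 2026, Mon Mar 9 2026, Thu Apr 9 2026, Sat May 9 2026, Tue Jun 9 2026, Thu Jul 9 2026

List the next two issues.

The day-of-month is always 9 (31, 28, 31, 30, 31, 30 days between events).
So this recurs on the 9th of each month.
August 2026: Sun Aug 9 2026.
Next: September 2026 → Wed Sep 9 2026.

Sun Aug 9 2026, Wed Sep 9 2026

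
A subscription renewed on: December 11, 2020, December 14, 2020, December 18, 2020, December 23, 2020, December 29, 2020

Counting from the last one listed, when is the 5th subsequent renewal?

The spacing grows by 1 each time: 3, 4, 5, 6 days.
Next gap: 7 days. December 29, 2020 + 7 days = January 5, 2021.
Next gap: 8 days. January 5, 2021 + 8 days = January 13, 2021.
Next gap: 9 days. January 13, 2021 + 9 days = January 22, 2021.
Next gap: 10 days. January 22, 2021 + 10 days = February 1, 2021.
Next gap: 11 days. February 1, 2021 + 11 days = February 12, 2021.

February 12, 2021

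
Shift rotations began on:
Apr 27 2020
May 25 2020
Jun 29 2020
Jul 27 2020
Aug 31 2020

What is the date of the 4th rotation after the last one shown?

Dec 28 2020

Every date is a Monday; gaps 28, 35, 28, 35 days.
Each is the last Monday of its month (at least one falls on the 29th or later, ruling out '4th Monday').
September 2020 ends with Monday Sep 28 2020.
October 2020 ends with Monday Oct 26 2020.
Last Monday of November 2020: Nov 30 2020.
Last Monday of December 2020: Dec 28 2020.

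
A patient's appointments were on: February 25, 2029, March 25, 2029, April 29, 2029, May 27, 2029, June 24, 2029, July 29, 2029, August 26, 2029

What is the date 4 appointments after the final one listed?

All Sundays; the gaps (28, 35, 28, 28, 35, 28) vary with month length.
This is the last Sunday of each month.
September 2029 ends with Sunday September 30, 2029.
Last Sunday of October 2029: October 28, 2029.
November 2029 ends with Sunday November 25, 2029.
Last Sunday of December 2029: December 30, 2029.

December 30, 2029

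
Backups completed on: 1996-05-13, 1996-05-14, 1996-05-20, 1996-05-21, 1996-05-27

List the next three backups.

1996-05-28, 1996-06-03, 1996-06-04

The gap pattern 1, 6, 1, 6 repeats every 2 events.
These are the Mondays and Tuesdays of each week.
The following Tuesday is 1996-05-28.
Next Monday: 1996-06-03.
The following Tuesday is 1996-06-04.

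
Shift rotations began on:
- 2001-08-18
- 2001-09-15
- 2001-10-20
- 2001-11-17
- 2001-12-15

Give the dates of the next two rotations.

2002-01-19, 2002-02-16

Gaps: 28, 35, 28, 28 days — a mix of 28 and 35. Every date is a Saturday.
Each is the 3rd Saturday of its month.
3rd Saturday of January 2002: 2002-01-19.
February 2002 — 3rd Saturday is 2002-02-16.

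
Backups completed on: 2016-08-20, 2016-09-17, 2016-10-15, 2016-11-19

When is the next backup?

2016-12-17

These are Saturdays at 28- or 35-day spacing (28, 28, 35).
The pattern: 3rd Saturday of the month.
December 2016 — 3rd Saturday is 2016-12-17.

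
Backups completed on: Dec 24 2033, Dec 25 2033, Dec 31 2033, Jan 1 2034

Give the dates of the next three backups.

The gap pattern 1, 6, 1 repeats every 2 events.
These are the Saturdays and Sundays of each week.
Next Saturday: Jan 7 2034.
Next Sunday: Jan 8 2034.
The following Saturday is Jan 14 2034.

Jan 7 2034, Jan 8 2034, Jan 14 2034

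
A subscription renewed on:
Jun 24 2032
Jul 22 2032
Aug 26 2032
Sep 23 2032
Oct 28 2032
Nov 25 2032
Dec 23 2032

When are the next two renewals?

Jan 27 2033, Feb 24 2033

Gaps: 28, 35, 28, 35, 28, 28 days — a mix of 28 and 35. Every date is a Thursday.
Each is the 4th Thursday of its month.
4th Thursday of January 2033: Jan 27 2033.
4th Thursday of February 2033: Feb 24 2033.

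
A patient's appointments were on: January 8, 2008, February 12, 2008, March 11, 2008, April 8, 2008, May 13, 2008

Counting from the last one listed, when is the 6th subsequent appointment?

November 11, 2008

These are Tuesdays at 28- or 35-day spacing (35, 28, 28, 35).
The pattern: 2nd Tuesday of the month.
2nd Tuesday of June 2008: June 10, 2008.
July 2008 — 2nd Tuesday is July 8, 2008.
2nd Tuesday of August 2008: August 12, 2008.
September 2008 — 2nd Tuesday is September 9, 2008.
October 2008 — 2nd Tuesday is October 14, 2008.
November 2008 — 2nd Tuesday is November 11, 2008.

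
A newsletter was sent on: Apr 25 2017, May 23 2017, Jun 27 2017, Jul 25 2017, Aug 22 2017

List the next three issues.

Sep 26 2017, Oct 24 2017, Nov 28 2017

Gaps: 28, 35, 28, 28 days — a mix of 28 and 35. Every date is a Tuesday.
Each is the 4th Tuesday of its month.
September 2017 — 4th Tuesday is Sep 26 2017.
4th Tuesday of October 2017: Oct 24 2017.
4th Tuesday of November 2017: Nov 28 2017.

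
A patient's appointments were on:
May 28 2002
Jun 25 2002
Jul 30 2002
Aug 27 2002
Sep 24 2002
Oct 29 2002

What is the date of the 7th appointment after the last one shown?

May 27 2003

Every date is a Tuesday; gaps 28, 35, 28, 28, 35 days.
Each is the last Tuesday of its month (at least one falls on the 29th or later, ruling out '4th Tuesday').
November 2002 ends with Tuesday Nov 26 2002.
Last Tuesday of December 2002: Dec 31 2002.
January 2003 ends with Tuesday Jan 28 2003.
Last Tuesday of February 2003: Feb 25 2003.
March 2003 ends with Tuesday Mar 25 2003.
Last Tuesday of April 2003: Apr 29 2003.
May 2003 ends with Tuesday May 27 2003.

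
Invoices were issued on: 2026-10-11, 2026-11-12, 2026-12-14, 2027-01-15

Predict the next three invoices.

Every event comes 32 days after the last (32, 32, 32).
2027-01-15 + 32 days = 2027-02-16.
2027-02-16 + 32 days = 2027-03-20.
2027-03-20 + 32 days = 2027-04-21.

2027-02-16, 2027-03-20, 2027-04-21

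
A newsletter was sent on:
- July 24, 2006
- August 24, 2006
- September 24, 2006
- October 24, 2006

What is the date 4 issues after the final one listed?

February 24, 2007

Gaps: 31, 31, 30 days — not constant. Every event is on the 24th of the month.
Pattern: the 24th of each month.
Next: November 2006 → November 24, 2006.
December 2006: December 24, 2006.
Next: January 2007 → January 24, 2007.
Next: February 2007 → February 24, 2007.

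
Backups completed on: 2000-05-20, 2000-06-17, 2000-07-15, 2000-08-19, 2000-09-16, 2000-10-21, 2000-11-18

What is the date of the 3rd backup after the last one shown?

2001-02-17

All dates are Saturdays, 28, 28, 35, 28, 35, 28 days apart.
Specifically, the 3rd Saturday of each month.
December 2000 — 3rd Saturday is 2000-12-16.
3rd Saturday of January 2001: 2001-01-20.
February 2001 — 3rd Saturday is 2001-02-17.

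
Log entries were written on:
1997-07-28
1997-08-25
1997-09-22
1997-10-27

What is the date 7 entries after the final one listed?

1998-05-25

Gaps: 28, 28, 35 days — a mix of 28 and 35. Every date is a Monday.
Each is the 4th Monday of its month.
November 1997 — 4th Monday is 1997-11-24.
December 1997 — 4th Monday is 1997-12-22.
January 1998 — 4th Monday is 1998-01-26.
February 1998 — 4th Monday is 1998-02-23.
4th Monday of March 1998: 1998-03-23.
April 1998 — 4th Monday is 1998-04-27.
4th Monday of May 1998: 1998-05-25.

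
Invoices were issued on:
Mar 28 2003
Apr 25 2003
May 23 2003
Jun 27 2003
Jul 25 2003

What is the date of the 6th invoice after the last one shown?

Jan 23 2004

All dates are Fridays, 28, 28, 35, 28 days apart.
Specifically, the 4th Friday of each month.
4th Friday of August 2003: Aug 22 2003.
4th Friday of September 2003: Sep 26 2003.
October 2003 — 4th Friday is Oct 24 2003.
November 2003 — 4th Friday is Nov 28 2003.
4th Friday of December 2003: Dec 26 2003.
January 2004 — 4th Friday is Jan 23 2004.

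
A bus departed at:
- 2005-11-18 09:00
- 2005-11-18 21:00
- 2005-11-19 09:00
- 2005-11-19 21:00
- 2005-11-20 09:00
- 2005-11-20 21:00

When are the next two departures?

Spacing: 12, 12, 12, 12, 12 h — constant 12 h.
2005-11-20 21:00 + 12 h = 2005-11-21 09:00.
2005-11-21 09:00 + 12 h = 2005-11-21 21:00.

2005-11-21 09:00, 2005-11-21 21:00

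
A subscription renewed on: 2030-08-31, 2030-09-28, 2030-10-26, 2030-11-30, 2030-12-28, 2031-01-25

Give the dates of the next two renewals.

Every date is a Saturday; gaps 28, 28, 35, 28, 28 days.
Each is the last Saturday of its month (at least one falls on the 29th or later, ruling out '4th Saturday').
February 2031 ends with Saturday 2031-02-22.
March 2031 ends with Saturday 2031-03-29.

2031-02-22, 2031-03-29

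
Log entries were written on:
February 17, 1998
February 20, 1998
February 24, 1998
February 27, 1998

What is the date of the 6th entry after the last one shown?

March 20, 1998

The gap pattern 3, 4, 3 repeats every 2 events.
These are the Tuesdays and Fridays of each week.
The following Tuesday is March 3, 1998.
Next Friday: March 6, 1998.
Next Tuesday: March 10, 1998.
Next Friday: March 13, 1998.
The following Tuesday is March 17, 1998.
Next Friday: March 20, 1998.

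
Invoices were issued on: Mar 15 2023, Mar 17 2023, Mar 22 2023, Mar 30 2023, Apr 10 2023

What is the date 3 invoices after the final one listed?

Gaps: 2, 5, 8, 11 days — each gap is 3 larger than the previous one.
Next gap: 14 days. Apr 10 2023 + 14 days = Apr 24 2023.
Next gap: 17 days. Apr 24 2023 + 17 days = May 11 2023.
Next gap: 20 days. May 11 2023 + 20 days = May 31 2023.

May 31 2023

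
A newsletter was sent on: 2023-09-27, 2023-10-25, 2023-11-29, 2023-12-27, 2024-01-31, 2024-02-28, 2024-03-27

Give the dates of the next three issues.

All Wednesdays; the gaps (28, 35, 28, 35, 28, 28) vary with month length.
This is the last Wednesday of each month.
Last Wednesday of April 2024: 2024-04-24.
May 2024 ends with Wednesday 2024-05-29.
Last Wednesday of June 2024: 2024-06-26.

2024-04-24, 2024-05-29, 2024-06-26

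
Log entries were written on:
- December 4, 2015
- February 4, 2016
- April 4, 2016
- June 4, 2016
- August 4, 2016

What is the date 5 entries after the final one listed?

June 4, 2017

The day-of-month is always 4 (62, 60, 61, 61 days between events).
So this recurs on the 4th of every 2 months.
October 2016: October 4, 2016.
Next: December 2016 → December 4, 2016.
February 2017: February 4, 2017.
Next: April 2017 → April 4, 2017.
Next: June 2017 → June 4, 2017.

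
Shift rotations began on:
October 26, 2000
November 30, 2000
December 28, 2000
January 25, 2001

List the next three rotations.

February 22, 2001; March 29, 2001; April 26, 2001

These are Thursdays with 35, 28, 28-day gaps.
Each is the final Thursday of its month — November 30, 2000 is past the 28th, so '4th Thursday' doesn't fit.
February 2001 ends with Thursday February 22, 2001.
March 2001 ends with Thursday March 29, 2001.
Last Thursday of April 2001: April 26, 2001.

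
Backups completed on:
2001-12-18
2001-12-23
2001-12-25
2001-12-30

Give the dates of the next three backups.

2002-01-01, 2002-01-06, 2002-01-08

The gap pattern 5, 2, 5 repeats every 2 events.
These are the Tuesdays and Sundays of each week.
The following Tuesday is 2002-01-01.
The following Sunday is 2002-01-06.
The following Tuesday is 2002-01-08.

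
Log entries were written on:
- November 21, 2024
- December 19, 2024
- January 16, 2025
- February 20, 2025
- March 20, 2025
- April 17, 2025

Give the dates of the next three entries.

These are Thursdays at 28- or 35-day spacing (28, 28, 35, 28, 28).
The pattern: 3rd Thursday of the month.
3rd Thursday of May 2025: May 15, 2025.
3rd Thursday of June 2025: June 19, 2025.
July 2025 — 3rd Thursday is July 17, 2025.

May 15, 2025; June 19, 2025; July 17, 2025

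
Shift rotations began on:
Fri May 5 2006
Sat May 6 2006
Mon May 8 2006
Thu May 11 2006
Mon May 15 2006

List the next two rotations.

Gaps: 1, 2, 3, 4 days — each gap is 1 larger than the previous one.
Next gap: 5 days. Mon May 15 2006 + 5 days = Sat May 20 2006.
Next gap: 6 days. Sat May 20 2006 + 6 days = Fri May 26 2006.

Sat May 20 2006, Fri May 26 2006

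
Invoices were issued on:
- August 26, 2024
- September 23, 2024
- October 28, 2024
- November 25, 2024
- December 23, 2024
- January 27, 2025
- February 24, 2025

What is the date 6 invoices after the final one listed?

August 25, 2025

All dates are Mondays, 28, 35, 28, 28, 35, 28 days apart.
Specifically, the 4th Monday of each month.
4th Monday of March 2025: March 24, 2025.
4th Monday of April 2025: April 28, 2025.
May 2025 — 4th Monday is May 26, 2025.
4th Monday of June 2025: June 23, 2025.
July 2025 — 4th Monday is July 28, 2025.
4th Monday of August 2025: August 25, 2025.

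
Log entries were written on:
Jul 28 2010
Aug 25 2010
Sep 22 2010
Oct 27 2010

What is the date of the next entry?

Nov 24 2010

Gaps: 28, 28, 35 days — a mix of 28 and 35. Every date is a Wednesday.
Each is the 4th Wednesday of its month.
November 2010 — 4th Wednesday is Nov 24 2010.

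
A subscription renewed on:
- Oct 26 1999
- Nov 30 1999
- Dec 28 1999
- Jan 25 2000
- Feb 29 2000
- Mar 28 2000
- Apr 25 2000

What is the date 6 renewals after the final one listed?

Every date is a Tuesday; gaps 35, 28, 28, 35, 28, 28 days.
Each is the last Tuesday of its month (at least one falls on the 29th or later, ruling out '4th Tuesday').
Last Tuesday of May 2000: May 30 2000.
June 2000 ends with Tuesday Jun 27 2000.
Last Tuesday of July 2000: Jul 25 2000.
Last Tuesday of August 2000: Aug 29 2000.
Last Tuesday of September 2000: Sep 26 2000.
Last Tuesday of October 2000: Oct 31 2000.

Oct 31 2000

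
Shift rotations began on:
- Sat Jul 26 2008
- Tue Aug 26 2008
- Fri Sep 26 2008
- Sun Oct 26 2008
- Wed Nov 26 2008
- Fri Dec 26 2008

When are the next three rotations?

Gaps: 31, 31, 30, 31, 30 days — not constant. Every event is on the 26th of the month.
Pattern: the 26th of each month.
January 2009: Mon Jan 26 2009.
Next: February 2009 → Thu Feb 26 2009.
Next: March 2009 → Thu Mar 26 2009.

Mon Jan 26 2009, Thu Feb 26 2009, Thu Mar 26 2009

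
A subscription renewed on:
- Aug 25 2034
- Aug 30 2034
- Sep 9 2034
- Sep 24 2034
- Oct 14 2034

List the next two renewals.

Nov 8 2034, Dec 8 2034

Intervals are 5, 10, 15, 20 days — an arithmetic progression with common difference 5.
Next gap: 25 days. Oct 14 2034 + 25 days = Nov 8 2034.
Next gap: 30 days. Nov 8 2034 + 30 days = Dec 8 2034.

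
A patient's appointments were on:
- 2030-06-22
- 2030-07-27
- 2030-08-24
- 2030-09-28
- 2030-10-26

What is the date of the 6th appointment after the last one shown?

2031-04-26

These are Saturdays at 28- or 35-day spacing (35, 28, 35, 28).
The pattern: 4th Saturday of the month.
4th Saturday of November 2030: 2030-11-23.
December 2030 — 4th Saturday is 2030-12-28.
4th Saturday of January 2031: 2031-01-25.
February 2031 — 4th Saturday is 2031-02-22.
March 2031 — 4th Saturday is 2031-03-22.
April 2031 — 4th Saturday is 2031-04-26.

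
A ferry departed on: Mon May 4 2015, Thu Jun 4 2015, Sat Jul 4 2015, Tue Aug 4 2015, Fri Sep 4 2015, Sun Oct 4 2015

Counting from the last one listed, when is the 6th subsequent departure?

Mon Apr 4 2016

The day-of-month is always 4 (31, 30, 31, 31, 30 days between events).
So this recurs on the 4th of each month.
Next: November 2015 → Wed Nov 4 2015.
December 2015: Fri Dec 4 2015.
January 2016: Mon Jan 4 2016.
Next: February 2016 → Thu Feb 4 2016.
March 2016: Fri Mar 4 2016.
April 2016: Mon Apr 4 2016.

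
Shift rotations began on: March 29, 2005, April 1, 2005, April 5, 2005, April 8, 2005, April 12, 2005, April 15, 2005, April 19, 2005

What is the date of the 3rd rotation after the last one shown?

Gaps: 3, 4, 3, 4, 3, 4 days — not constant, but cyclic with period 2.
The events fall on every Tuesday and Friday.
Next Friday: April 22, 2005.
Next Tuesday: April 26, 2005.
The following Friday is April 29, 2005.

April 29, 2005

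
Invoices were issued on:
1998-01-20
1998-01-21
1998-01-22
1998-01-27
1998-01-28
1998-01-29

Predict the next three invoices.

1998-02-03, 1998-02-04, 1998-02-05

Gaps: 1, 1, 5, 1, 1 days — not constant, but cyclic with period 3.
The events fall on every Tuesday, Wednesday and Thursday.
Next Tuesday: 1998-02-03.
The following Wednesday is 1998-02-04.
The following Thursday is 1998-02-05.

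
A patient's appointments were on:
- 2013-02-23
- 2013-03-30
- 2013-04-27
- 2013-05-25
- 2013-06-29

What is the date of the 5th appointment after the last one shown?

2013-11-30

All Saturdays; the gaps (35, 28, 28, 35) vary with month length.
This is the last Saturday of each month.
July 2013 ends with Saturday 2013-07-27.
Last Saturday of August 2013: 2013-08-31.
Last Saturday of September 2013: 2013-09-28.
October 2013 ends with Saturday 2013-10-26.
Last Saturday of November 2013: 2013-11-30.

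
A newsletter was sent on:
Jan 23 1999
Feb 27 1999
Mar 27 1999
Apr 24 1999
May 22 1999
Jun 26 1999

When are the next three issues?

These are Saturdays at 28- or 35-day spacing (35, 28, 28, 28, 35).
The pattern: 4th Saturday of the month.
4th Saturday of July 1999: Jul 24 1999.
4th Saturday of August 1999: Aug 28 1999.
4th Saturday of September 1999: Sep 25 1999.

Jul 24 1999, Aug 28 1999, Sep 25 1999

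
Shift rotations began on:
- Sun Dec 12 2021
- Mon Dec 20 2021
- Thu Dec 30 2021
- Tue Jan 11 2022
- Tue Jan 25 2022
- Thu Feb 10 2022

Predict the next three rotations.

Mon Feb 28 2022, Sun Mar 20 2022, Mon Apr 11 2022

Gaps: 8, 10, 12, 14, 16 days — each gap is 2 larger than the previous one.
Next gap: 18 days. Thu Feb 10 2022 + 18 days = Mon Feb 28 2022.
Next gap: 20 days. Mon Feb 28 2022 + 20 days = Sun Mar 20 2022.
Next gap: 22 days. Sun Mar 20 2022 + 22 days = Mon Apr 11 2022.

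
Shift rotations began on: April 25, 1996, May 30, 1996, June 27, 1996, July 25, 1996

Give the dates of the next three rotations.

August 29, 1996; September 26, 1996; October 31, 1996

All Thursdays; the gaps (35, 28, 28) vary with month length.
This is the last Thursday of each month.
Last Thursday of August 1996: August 29, 1996.
September 1996 ends with Thursday September 26, 1996.
Last Thursday of October 1996: October 31, 1996.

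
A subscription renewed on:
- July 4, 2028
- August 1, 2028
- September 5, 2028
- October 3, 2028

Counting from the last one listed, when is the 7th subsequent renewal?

May 1, 2029

These are Tuesdays at 28- or 35-day spacing (28, 35, 28).
The pattern: 1st Tuesday of the month.
November 2028 — 1st Tuesday is November 7, 2028.
December 2028 — 1st Tuesday is December 5, 2028.
January 2029 — 1st Tuesday is January 2, 2029.
1st Tuesday of February 2029: February 6, 2029.
1st Tuesday of March 2029: March 6, 2029.
1st Tuesday of April 2029: April 3, 2029.
1st Tuesday of May 2029: May 1, 2029.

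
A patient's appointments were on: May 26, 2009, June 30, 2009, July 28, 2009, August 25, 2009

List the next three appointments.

These are Tuesdays with 35, 28, 28-day gaps.
Each is the final Tuesday of its month — June 30, 2009 is past the 28th, so '4th Tuesday' doesn't fit.
Last Tuesday of September 2009: September 29, 2009.
October 2009 ends with Tuesday October 27, 2009.
November 2009 ends with Tuesday November 24, 2009.

September 29, 2009; October 27, 2009; November 24, 2009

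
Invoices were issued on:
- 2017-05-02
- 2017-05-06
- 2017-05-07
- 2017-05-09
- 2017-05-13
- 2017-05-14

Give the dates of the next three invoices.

2017-05-16, 2017-05-20, 2017-05-21

Every event lands on a Tuesday or Saturday or Sunday (gaps cycle 4, 1, 2, 4, 1).
So the schedule is: every Tuesday, Saturday and Sunday.
The following Tuesday is 2017-05-16.
The following Saturday is 2017-05-20.
The following Sunday is 2017-05-21.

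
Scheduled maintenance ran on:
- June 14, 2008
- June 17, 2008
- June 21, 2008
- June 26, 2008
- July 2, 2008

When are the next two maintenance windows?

July 9, 2008; July 17, 2008

Intervals are 3, 4, 5, 6 days — an arithmetic progression with common difference 1.
Next gap: 7 days. July 2, 2008 + 7 days = July 9, 2008.
Next gap: 8 days. July 9, 2008 + 8 days = July 17, 2008.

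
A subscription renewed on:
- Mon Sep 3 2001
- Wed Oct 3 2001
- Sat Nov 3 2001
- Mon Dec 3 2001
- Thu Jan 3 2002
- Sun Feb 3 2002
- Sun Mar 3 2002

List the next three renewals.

Each date is the 3rd; the gaps (30, 31, 30, 31, 31, 28) track the month lengths.
The rule is the 3rd of each month.
April 2002: Wed Apr 3 2002.
May 2002: Fri May 3 2002.
Next: June 2002 → Mon Jun 3 2002.

Wed Apr 3 2002, Fri May 3 2002, Mon Jun 3 2002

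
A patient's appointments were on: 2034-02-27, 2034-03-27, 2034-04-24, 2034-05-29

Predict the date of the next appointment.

Every date is a Monday; gaps 28, 28, 35 days.
Each is the last Monday of its month (at least one falls on the 29th or later, ruling out '4th Monday').
Last Monday of June 2034: 2034-06-26.

2034-06-26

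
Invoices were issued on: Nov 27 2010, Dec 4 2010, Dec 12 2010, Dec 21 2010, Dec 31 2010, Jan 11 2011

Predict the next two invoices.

Jan 23 2011, Feb 5 2011

Intervals are 7, 8, 9, 10, 11 days — an arithmetic progression with common difference 1.
Next gap: 12 days. Jan 11 2011 + 12 days = Jan 23 2011.
Next gap: 13 days. Jan 23 2011 + 13 days = Feb 5 2011.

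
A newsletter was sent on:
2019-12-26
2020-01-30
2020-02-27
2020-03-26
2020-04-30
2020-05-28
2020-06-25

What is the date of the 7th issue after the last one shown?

2021-01-28

All Thursdays; the gaps (35, 28, 28, 35, 28, 28) vary with month length.
This is the last Thursday of each month.
Last Thursday of July 2020: 2020-07-30.
Last Thursday of August 2020: 2020-08-27.
September 2020 ends with Thursday 2020-09-24.
October 2020 ends with Thursday 2020-10-29.
Last Thursday of November 2020: 2020-11-26.
December 2020 ends with Thursday 2020-12-31.
Last Thursday of January 2021: 2021-01-28.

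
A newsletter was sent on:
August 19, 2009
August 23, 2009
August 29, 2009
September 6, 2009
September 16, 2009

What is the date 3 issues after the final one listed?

Intervals are 4, 6, 8, 10 days — an arithmetic progression with common difference 2.
Next gap: 12 days. September 16, 2009 + 12 days = September 28, 2009.
Next gap: 14 days. September 28, 2009 + 14 days = October 12, 2009.
Next gap: 16 days. October 12, 2009 + 16 days = October 28, 2009.

October 28, 2009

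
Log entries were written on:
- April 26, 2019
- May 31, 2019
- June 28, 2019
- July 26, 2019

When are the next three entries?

All Fridays; the gaps (35, 28, 28) vary with month length.
This is the last Friday of each month.
August 2019 ends with Friday August 30, 2019.
September 2019 ends with Friday September 27, 2019.
October 2019 ends with Friday October 25, 2019.

August 30, 2019; September 27, 2019; October 25, 2019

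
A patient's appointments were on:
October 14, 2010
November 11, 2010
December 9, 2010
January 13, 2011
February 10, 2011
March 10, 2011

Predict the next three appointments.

April 14, 2011; May 12, 2011; June 9, 2011

These are Thursdays at 28- or 35-day spacing (28, 28, 35, 28, 28).
The pattern: 2nd Thursday of the month.
April 2011 — 2nd Thursday is April 14, 2011.
May 2011 — 2nd Thursday is May 12, 2011.
June 2011 — 2nd Thursday is June 9, 2011.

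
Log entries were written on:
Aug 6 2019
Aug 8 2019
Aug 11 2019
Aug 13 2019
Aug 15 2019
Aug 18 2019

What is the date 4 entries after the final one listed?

Aug 27 2019

Every event lands on a Tuesday or Thursday or Sunday (gaps cycle 2, 3, 2, 2, 3).
So the schedule is: every Tuesday, Thursday and Sunday.
The following Tuesday is Aug 20 2019.
Next Thursday: Aug 22 2019.
Next Sunday: Aug 25 2019.
Next Tuesday: Aug 27 2019.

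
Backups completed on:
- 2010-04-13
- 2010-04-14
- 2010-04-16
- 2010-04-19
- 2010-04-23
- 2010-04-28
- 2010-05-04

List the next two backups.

The spacing grows by 1 each time: 1, 2, 3, 4, 5, 6 days.
Next gap: 7 days. 2010-05-04 + 7 days = 2010-05-11.
Next gap: 8 days. 2010-05-11 + 8 days = 2010-05-19.

2010-05-11, 2010-05-19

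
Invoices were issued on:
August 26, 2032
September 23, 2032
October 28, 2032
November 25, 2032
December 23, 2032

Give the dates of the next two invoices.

Gaps: 28, 35, 28, 28 days — a mix of 28 and 35. Every date is a Thursday.
Each is the 4th Thursday of its month.
January 2033 — 4th Thursday is January 27, 2033.
February 2033 — 4th Thursday is February 24, 2033.

January 27, 2033; February 24, 2033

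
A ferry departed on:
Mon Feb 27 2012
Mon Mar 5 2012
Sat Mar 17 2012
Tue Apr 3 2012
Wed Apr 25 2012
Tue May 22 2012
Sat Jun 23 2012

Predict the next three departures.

Gaps: 7, 12, 17, 22, 27, 32 days — each gap is 5 larger than the previous one.
Next gap: 37 days. Sat Jun 23 2012 + 37 days = Mon Jul 30 2012.
Next gap: 42 days. Mon Jul 30 2012 + 42 days = Mon Sep 10 2012.
Next gap: 47 days. Mon Sep 10 2012 + 47 days = Sat Oct 27 2012.

Mon Jul 30 2012, Mon Sep 10 2012, Sat Oct 27 2012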